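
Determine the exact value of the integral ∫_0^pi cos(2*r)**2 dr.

Use the identity cos^2(2*r) = (1 + cos(4*r))/2.
An antiderivative is F(r) = r/2 + sin(4*r)/8.
Then F(pi) - F(0) = (pi/2) - (0) = pi/2.

pi/2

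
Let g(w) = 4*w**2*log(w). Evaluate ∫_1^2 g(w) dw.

-28/9 + 32*log(2)/3

Integrate by parts once (u = ln w, dv = 4*w**2 dw).
An antiderivative is F(w) = 4*w**3*(3*log(w) - 1)/9.
Then F(2) - F(1) = (-32/9 + 32*log(2)/3) - (-4/9) = -28/9 + 32*log(2)/3.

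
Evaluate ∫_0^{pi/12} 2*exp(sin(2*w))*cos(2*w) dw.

-1 + exp(1/2)

Let u = sin(2*w), so du = 2*cos(2*w) dw. When w = 0, u = 0; when w = pi/12, u = 1/2.
The integral becomes ∫ exp(u) du from 0 to 1/2, with antiderivative exp(u).
Back in w: F(w) = exp(sin(2*w)).
Then F(pi/12) - F(0) = (exp(1/2)) - (1) = -1 + exp(1/2).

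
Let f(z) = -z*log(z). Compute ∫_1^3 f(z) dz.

2 - 9*log(3)/2

Integrate by parts once (u = ln z, dv = -z dz).
An antiderivative is F(z) = -z**2*(2*log(z) - 1)/4.
Then F(3) - F(1) = (9/4 - 9*log(3)/2) - (1/4) = 2 - 9*log(3)/2.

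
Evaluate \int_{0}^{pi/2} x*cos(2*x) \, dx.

Integrate by parts once (u = x, dv = cos(2*x) dx).
An antiderivative is F(x) = x*sin(2*x)/2 + cos(2*x)/4.
Then F(pi/2) - F(0) = (-1/4) - (1/4) = -1/2.

-1/2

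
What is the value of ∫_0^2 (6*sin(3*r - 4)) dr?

Let u = 3*r - 4, so du = 3 dr. When r = 0, u = -4; when r = 2, u = 2.
The integral becomes 2·∫ sin(u) du from -4 to 2, with antiderivative -2*cos(u).
Back in r: F(r) = -2*cos(3*r - 4).
Then F(2) - F(0) = (-2*cos(2)) - (-2*cos(4)) = 2*cos(4) - 2*cos(2).

2*cos(4) - 2*cos(2)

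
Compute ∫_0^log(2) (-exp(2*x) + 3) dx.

An antiderivative is F(x) = -exp(2*x)/2 + 3*x.
Then F(log(2)) - F(0) = (-2 + log(8)) - (-1/2) = -3/2 + log(8).

-3/2 + log(8)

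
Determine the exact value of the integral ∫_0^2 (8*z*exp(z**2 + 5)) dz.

-4*(1 - exp(4))*exp(5)

Let u = z**2 + 5, so du = 2*z dz. When z = 0, u = 5; when z = 2, u = 9.
The integral becomes 4·∫ exp(u) du from 5 to 9, with antiderivative 4*exp(u).
Back in z: F(z) = 4*exp(z**2 + 5).
Then F(2) - F(0) = (4*exp(9)) - (4*exp(5)) = -4*(1 - exp(4))*exp(5).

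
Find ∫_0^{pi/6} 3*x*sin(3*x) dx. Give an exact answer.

1/3

Integrate by parts once (u = x, dv = 3*sin(3*x) dx).
An antiderivative is F(x) = -x*cos(3*x) + sin(3*x)/3.
Then F(pi/6) - F(0) = (1/3) - (0) = 1/3.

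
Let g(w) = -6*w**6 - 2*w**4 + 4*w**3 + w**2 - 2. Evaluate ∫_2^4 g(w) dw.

By the power rule, an antiderivative is F(w) = -6*w**7/7 - 2*w**5/5 + w**4 + w**3/3 - 2*w.
Then F(4) - F(2) = (-1489288/105) - (-11324/105) = -1477964/105.

-1477964/105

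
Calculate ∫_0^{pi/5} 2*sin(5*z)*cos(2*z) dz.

5*sqrt(5)/42 + 5/14

Use the identity sin(5*z)cos(2*z) = [sin(7*z) + sin(3*z)]/2.
An antiderivative is F(z) = -cos(3*z)/3 - cos(7*z)/7.
Then F(pi/5) - F(0) = (-5/42 + 5*sqrt(5)/42) - (-10/21) = 5*sqrt(5)/42 + 5/14.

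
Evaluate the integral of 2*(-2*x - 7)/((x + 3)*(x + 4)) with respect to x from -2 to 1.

-log(100)

Factor the denominator: x**2 + 7*x + 12 = (x + 4)(x + 3).
Partial fractions: 2*(-2*x - 7)/((x + 3)*(x + 4)) = -2/(x + 4) - 2/(x + 3).
An antiderivative is F(x) = -2*log(x + 3) - 2*log(x + 4).
Then F(1) - F(-2) = (-2*log(5) - 4*log(2)) - (-log(4)) = -log(100).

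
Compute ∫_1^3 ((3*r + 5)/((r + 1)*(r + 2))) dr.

log(20/3)

Factor the denominator: r**2 + 3*r + 2 = (r + 2)(r + 1).
Partial fractions: (3*r + 5)/((r + 1)*(r + 2)) = 1/(r + 2) + 2/(r + 1).
An antiderivative is F(r) = 2*log(r + 1) + log(r + 2).
Then F(3) - F(1) = (log(80)) - (log(12)) = log(20/3).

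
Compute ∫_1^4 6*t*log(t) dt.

-45/2 + 96*log(2)

Integrate by parts once (u = ln t, dv = 6*t dt).
An antiderivative is F(t) = 3*t**2*(2*log(t) - 1)/2.
Then F(4) - F(1) = (-24 + 96*log(2)) - (-3/2) = -45/2 + 96*log(2).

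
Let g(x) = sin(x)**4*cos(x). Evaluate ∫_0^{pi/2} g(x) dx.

1/5

Let u = sin(x), so du = cos(x) dx. When x = 0, u = 0; when x = pi/2, u = 1.
The integral becomes ∫ u**4 du from 0 to 1, with antiderivative u**5/5.
Back in x: F(x) = sin(x)**5/5.
Then F(pi/2) - F(0) = (1/5) - (0) = 1/5.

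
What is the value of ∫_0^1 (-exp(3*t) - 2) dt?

An antiderivative is F(t) = -exp(3*t)/3 - 2*t.
Then F(1) - F(0) = (-exp(3)/3 - 2) - (-1/3) = -exp(3)/3 - 5/3.

-exp(3)/3 - 5/3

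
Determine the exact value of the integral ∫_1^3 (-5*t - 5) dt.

By the power rule, an antiderivative is F(t) = -5*t**2/2 - 5*t.
Then F(3) - F(1) = (-75/2) - (-15/2) = -30.

-30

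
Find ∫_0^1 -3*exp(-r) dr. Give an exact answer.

An antiderivative is F(r) = 3*exp(-r).
Then F(1) - F(0) = (3*exp(-1)) - (3) = -3 + 3*exp(-1).

-3 + 3*exp(-1)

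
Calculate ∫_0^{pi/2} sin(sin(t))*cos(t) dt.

1 - cos(1)

Let u = sin(t), so du = cos(t) dt. When t = 0, u = 0; when t = pi/2, u = 1.
The integral becomes ∫ sin(u) du from 0 to 1, with antiderivative -cos(u).
Back in t: F(t) = -cos(sin(t)).
Then F(pi/2) - F(0) = (-cos(1)) - (-1) = 1 - cos(1).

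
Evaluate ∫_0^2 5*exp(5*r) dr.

-1 + exp(10)

Let u = 5*r, so du = 5 dr. When r = 0, u = 0; when r = 2, u = 10.
The integral becomes ∫ exp(u) du from 0 to 10, with antiderivative exp(u).
Back in r: F(r) = exp(5*r).
Then F(2) - F(0) = (exp(10)) - (1) = -1 + exp(10).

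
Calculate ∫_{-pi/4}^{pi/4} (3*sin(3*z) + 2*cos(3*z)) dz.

An antiderivative is F(z) = 2*sin(3*z)/3 - cos(3*z).
Then F(pi/4) - F(-pi/4) = (5*sqrt(2)/6) - (sqrt(2)/6) = 2*sqrt(2)/3.

2*sqrt(2)/3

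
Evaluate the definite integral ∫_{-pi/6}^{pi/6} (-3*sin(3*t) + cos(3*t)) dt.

2/3

An antiderivative is F(t) = sin(3*t)/3 + cos(3*t).
Then F(pi/6) - F(-pi/6) = (1/3) - (-1/3) = 2/3.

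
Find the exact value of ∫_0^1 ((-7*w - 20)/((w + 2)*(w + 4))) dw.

Factor the denominator: w**2 + 6*w + 8 = (w + 4)(w + 2).
Partial fractions: (-7*w - 20)/((w + 2)*(w + 4)) = -4/(w + 4) - 3/(w + 2).
An antiderivative is F(w) = -3*log(w + 2) - 4*log(w + 4).
Then F(1) - F(0) = (-4*log(5) - 3*log(3)) - (-11*log(2)) = -4*log(5) - 3*log(3) + 11*log(2).

-4*log(5) - 3*log(3) + 11*log(2)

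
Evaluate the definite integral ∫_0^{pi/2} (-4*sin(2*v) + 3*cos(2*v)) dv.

-4

An antiderivative is F(v) = 3*sin(2*v)/2 + 2*cos(2*v).
Then F(pi/2) - F(0) = (-2) - (2) = -4.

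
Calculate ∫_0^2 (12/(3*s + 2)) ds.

Let u = 3*s + 2, so du = 3 ds. When s = 0, u = 2; when s = 2, u = 8.
The integral becomes 4·∫ 1/u du from 2 to 8, with antiderivative 4*log(u).
Back in s: F(s) = 4*log(3*s + 2).
Then F(2) - F(0) = (12*log(2)) - (log(16)) = 8*log(2).

8*log(2)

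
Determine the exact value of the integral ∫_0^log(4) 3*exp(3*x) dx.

63

Let u = exp(x), so du = exp(x) dx. When x = 0, u = 1; when x = log(4), u = 4.
The integral becomes 3·∫ u**2 du from 1 to 4, with antiderivative u**3.
Back in x: F(x) = exp(3*x).
Then F(log(4)) - F(0) = (64) - (1) = 63.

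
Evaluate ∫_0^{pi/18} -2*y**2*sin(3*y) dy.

Integrate by parts twice (u = y^2, dv = -2*sin(3*y) dy).
An antiderivative is F(y) = 2*y**2*cos(3*y)/3 - 4*y*sin(3*y)/9 - 4*cos(3*y)/27.
Then F(pi/18) - F(0) = (-2*sqrt(3)/27 - pi/81 + sqrt(3)*pi**2/972) - (-4/27) = -2*sqrt(3)/27 - pi/81 + sqrt(3)*pi**2/972 + 4/27.

-2*sqrt(3)/27 - pi/81 + sqrt(3)*pi**2/972 + 4/27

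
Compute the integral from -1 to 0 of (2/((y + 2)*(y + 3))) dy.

log(16/9)

Factor the denominator: y**2 + 5*y + 6 = (y + 3)(y + 2).
Partial fractions: 2/((y + 2)*(y + 3)) = -2/(y + 3) + 2/(y + 2).
An antiderivative is F(y) = 2*log(y + 2) - 2*log(y + 3).
Then F(0) - F(-1) = (log(4/9)) - (-log(4)) = log(16/9).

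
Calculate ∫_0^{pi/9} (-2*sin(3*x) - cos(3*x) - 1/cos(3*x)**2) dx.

An antiderivative is F(x) = -sin(3*x)/3 + 2*cos(3*x)/3 - tan(3*x)/3.
Then F(pi/9) - F(0) = (1/3 - sqrt(3)/2) - (2/3) = -sqrt(3)/2 - 1/3.

-sqrt(3)/2 - 1/3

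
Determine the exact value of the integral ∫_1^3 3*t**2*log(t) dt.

Integrate by parts once (u = ln t, dv = 3*t**2 dt).
An antiderivative is F(t) = t**3*(3*log(t) - 1)/3.
Then F(3) - F(1) = (-9 + 27*log(3)) - (-1/3) = -26/3 + 27*log(3).

-26/3 + 27*log(3)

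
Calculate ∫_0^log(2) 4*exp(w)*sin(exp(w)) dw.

-4*cos(2) + 4*cos(1)

Let u = exp(w), so du = exp(w) dw. When w = 0, u = 1; when w = log(2), u = 2.
The integral becomes 4·∫ sin(u) du from 1 to 2, with antiderivative -4*cos(u).
Back in w: F(w) = -4*cos(exp(w)).
Then F(log(2)) - F(0) = (-4*cos(2)) - (-4*cos(1)) = -4*cos(2) + 4*cos(1).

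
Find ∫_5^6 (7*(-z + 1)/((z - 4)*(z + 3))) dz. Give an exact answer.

Factor the denominator: z**2 - z - 12 = (z + 3)(z - 4).
Partial fractions: 7*(-z + 1)/((z - 4)*(z + 3)) = -4/(z + 3) - 3/(z - 4).
An antiderivative is F(z) = -3*log(z - 4) - 4*log(z + 3).
Then F(6) - F(5) = (-8*log(3) - 3*log(2)) - (-12*log(2)) = -8*log(3) + 9*log(2).

-8*log(3) + 9*log(2)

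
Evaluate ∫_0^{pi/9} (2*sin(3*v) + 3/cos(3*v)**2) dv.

An antiderivative is F(v) = -2*cos(3*v)/3 + tan(3*v).
Then F(pi/9) - F(0) = (-1/3 + sqrt(3)) - (-2/3) = 1/3 + sqrt(3).

1/3 + sqrt(3)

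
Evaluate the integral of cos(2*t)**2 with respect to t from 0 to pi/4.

pi/8

Use the identity cos^2(2*t) = (1 + cos(4*t))/2.
An antiderivative is F(t) = t/2 + sin(4*t)/8.
Then F(pi/4) - F(0) = (pi/8) - (0) = pi/8.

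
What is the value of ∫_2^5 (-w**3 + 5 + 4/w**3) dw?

By the power rule, an antiderivative is F(w) = -w**4/4 + 5*w - 2/w**2.
Then F(5) - F(2) = (-13133/100) - (11/2) = -13683/100.

-13683/100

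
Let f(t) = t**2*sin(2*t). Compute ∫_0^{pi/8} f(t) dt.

Integrate by parts twice (u = t^2, dv = sin(2*t) dt).
An antiderivative is F(t) = -t**2*cos(2*t)/2 + t*sin(2*t)/2 + cos(2*t)/4.
Then F(pi/8) - F(0) = (sqrt(2)*(-pi**2 + 8*pi + 32)/256) - (1/4) = -1/4 - sqrt(2)*pi**2/256 + sqrt(2)*pi/32 + sqrt(2)/8.

-1/4 - sqrt(2)*pi**2/256 + sqrt(2)*pi/32 + sqrt(2)/8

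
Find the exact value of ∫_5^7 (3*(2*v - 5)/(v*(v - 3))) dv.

Factor the denominator: v**2 - 3*v = v(v - 3).
Partial fractions: 3*(2*v - 5)/(v*(v - 3)) = 5/v + 1/(v - 3).
An antiderivative is F(v) = 5*log(v) + log(v - 3).
Then F(7) - F(5) = (2*log(2) + 5*log(7)) - (log(2) + 5*log(5)) = -5*log(5) + log(2) + 5*log(7).

-5*log(5) + log(2) + 5*log(7)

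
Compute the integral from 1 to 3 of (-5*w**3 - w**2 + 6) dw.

By the power rule, an antiderivative is F(w) = -5*w**4/4 - w**3/3 + 6*w.
Then F(3) - F(1) = (-369/4) - (53/12) = -290/3.

-290/3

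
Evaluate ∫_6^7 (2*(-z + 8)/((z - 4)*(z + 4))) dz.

-3*log(11) + log(3) + 2*log(2) + 3*log(5)

Factor the denominator: z**2 - 16 = (z + 4)(z - 4).
Partial fractions: 2*(-z + 8)/((z - 4)*(z + 4)) = -3/(z + 4) + 1/(z - 4).
An antiderivative is F(z) = log(z - 4) - 3*log(z + 4).
Then F(7) - F(6) = (-3*log(11) + log(3)) - (-3*log(5) - 2*log(2)) = -3*log(11) + log(3) + 2*log(2) + 3*log(5).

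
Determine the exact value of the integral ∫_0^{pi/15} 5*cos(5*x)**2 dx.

sqrt(3)/8 + pi/6

Use the identity cos^2(5*x) = (1 + cos(10*x))/2.
An antiderivative is F(x) = 5*x/2 + sin(10*x)/4.
Then F(pi/15) - F(0) = (sqrt(3)/8 + pi/6) - (0) = sqrt(3)/8 + pi/6.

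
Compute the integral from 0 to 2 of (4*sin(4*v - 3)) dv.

Let u = 4*v - 3, so du = 4 dv. When v = 0, u = -3; when v = 2, u = 5.
The integral becomes ∫ sin(u) du from -3 to 5, with antiderivative -cos(u).
Back in v: F(v) = -cos(4*v - 3).
Then F(2) - F(0) = (-cos(5)) - (-cos(3)) = cos(3) - cos(5).

cos(3) - cos(5)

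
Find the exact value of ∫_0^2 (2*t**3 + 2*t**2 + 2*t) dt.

52/3

By the power rule, an antiderivative is F(t) = t**4/2 + 2*t**3/3 + t**2.
Then F(2) - F(0) = (52/3) - (0) = 52/3.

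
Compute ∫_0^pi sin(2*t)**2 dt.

Use the identity sin^2(2*t) = (1 - cos(4*t))/2.
An antiderivative is F(t) = t/2 - sin(4*t)/8.
Then F(pi) - F(0) = (pi/2) - (0) = pi/2.

pi/2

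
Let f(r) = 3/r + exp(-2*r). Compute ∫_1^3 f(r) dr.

(-1 + exp(4) + 6*exp(6)*log(3))*exp(-6)/2

An antiderivative is F(r) = 3*log(r) - exp(-2*r)/2.
Then F(3) - F(1) = (-exp(-6)/2 + 3*log(3)) - (-exp(-2)/2) = (-1 + exp(4) + 6*exp(6)*log(3))*exp(-6)/2.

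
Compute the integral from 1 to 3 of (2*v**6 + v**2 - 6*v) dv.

By the power rule, an antiderivative is F(v) = 2*v**7/7 + v**3/3 - 3*v**2.
Then F(3) - F(1) = (4248/7) - (-50/21) = 12794/21.

12794/21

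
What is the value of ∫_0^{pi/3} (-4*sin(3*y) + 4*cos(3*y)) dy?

-8/3

An antiderivative is F(y) = 4*sin(3*y)/3 + 4*cos(3*y)/3.
Then F(pi/3) - F(0) = (-4/3) - (4/3) = -8/3.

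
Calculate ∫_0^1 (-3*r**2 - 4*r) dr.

-3

By the power rule, an antiderivative is F(r) = -r**3 - 2*r**2.
Then F(1) - F(0) = (-3) - (0) = -3.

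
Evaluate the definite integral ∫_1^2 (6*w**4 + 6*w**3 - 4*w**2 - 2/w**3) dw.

2977/60

By the power rule, an antiderivative is F(w) = 6*w**5/5 + 3*w**4/2 - 4*w**3/3 + w**(-2).
Then F(2) - F(1) = (3119/60) - (71/30) = 2977/60.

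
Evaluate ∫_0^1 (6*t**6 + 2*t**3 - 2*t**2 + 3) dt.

155/42

By the power rule, an antiderivative is F(t) = 6*t**7/7 + t**4/2 - 2*t**3/3 + 3*t.
Then F(1) - F(0) = (155/42) - (0) = 155/42.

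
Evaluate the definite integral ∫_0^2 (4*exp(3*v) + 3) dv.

An antiderivative is F(v) = 4*exp(3*v)/3 + 3*v.
Then F(2) - F(0) = (6 + 4*exp(6)/3) - (4/3) = 14/3 + 4*exp(6)/3.

14/3 + 4*exp(6)/3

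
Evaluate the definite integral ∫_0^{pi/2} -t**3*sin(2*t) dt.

pi*(6 - pi**2)/16

Integrate by parts 3 times (u = t^3, dv = -sin(2*t) dt).
An antiderivative is F(t) = t**3*cos(2*t)/2 - 3*t**2*sin(2*t)/4 - 3*t*cos(2*t)/4 + 3*sin(2*t)/8.
Then F(pi/2) - F(0) = (pi*(6 - pi**2)/16) - (0) = pi*(6 - pi**2)/16.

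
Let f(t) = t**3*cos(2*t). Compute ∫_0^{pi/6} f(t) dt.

-sqrt(3)*pi/16 + sqrt(3)*pi**3/864 + pi**2/96 + 3/16

Integrate by parts 3 times (u = t^3, dv = cos(2*t) dt).
An antiderivative is F(t) = t**3*sin(2*t)/2 + 3*t**2*cos(2*t)/4 - 3*t*sin(2*t)/4 - 3*cos(2*t)/8.
Then F(pi/6) - F(0) = (-sqrt(3)*pi/16 - 3/16 + sqrt(3)*pi**3/864 + pi**2/96) - (-3/8) = -sqrt(3)*pi/16 + sqrt(3)*pi**3/864 + pi**2/96 + 3/16.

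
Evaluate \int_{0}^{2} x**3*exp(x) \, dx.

6 + 2*exp(2)

Integrate by parts 3 times (u = x^3, dv = exp(x) dx).
An antiderivative is F(x) = (x**3 - 3*x**2 + 6*x - 6)*exp(x).
Then F(2) - F(0) = (2*exp(2)) - (-6) = 6 + 2*exp(2).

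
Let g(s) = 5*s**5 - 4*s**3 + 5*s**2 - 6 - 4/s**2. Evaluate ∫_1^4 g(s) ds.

6483/2

By the power rule, an antiderivative is F(s) = 5*s**6/6 - s**4 + 5*s**3/3 - 6*s + 4/s.
Then F(4) - F(1) = (3241) - (-1/2) = 6483/2.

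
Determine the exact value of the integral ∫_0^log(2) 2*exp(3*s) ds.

14/3

Let u = exp(s), so du = exp(s) ds. When s = 0, u = 1; when s = log(2), u = 2.
The integral becomes 2·∫ u**2 du from 1 to 2, with antiderivative 2*u**3/3.
Back in s: F(s) = 2*exp(3*s)/3.
Then F(log(2)) - F(0) = (16/3) - (2/3) = 14/3.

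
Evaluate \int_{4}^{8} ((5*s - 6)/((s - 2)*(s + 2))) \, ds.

-3*log(3) + 4*log(5)

Factor the denominator: s**2 - 4 = (s + 2)(s - 2).
Partial fractions: (5*s - 6)/((s - 2)*(s + 2)) = 4/(s + 2) + 1/(s - 2).
An antiderivative is F(s) = log(s - 2) + 4*log(s + 2).
Then F(8) - F(4) = (log(3) + 5*log(2) + 4*log(5)) - (5*log(2) + 4*log(3)) = -3*log(3) + 4*log(5).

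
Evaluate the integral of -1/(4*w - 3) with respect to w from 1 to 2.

-log(5)/4

An antiderivative is F(w) = -log(4*w - 3)/4.
Then F(2) - F(1) = (-log(5)/4) - (0) = -log(5)/4.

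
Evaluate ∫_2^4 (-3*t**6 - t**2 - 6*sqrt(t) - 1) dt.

-147410/21 + 8*sqrt(2)

By the power rule, an antiderivative is F(t) = -3*t**7/7 - 4*t**(3/2) - t**3/3 - t.
Then F(4) - F(2) = (-148660/21) - (-1250/21 - 8*sqrt(2)) = -147410/21 + 8*sqrt(2).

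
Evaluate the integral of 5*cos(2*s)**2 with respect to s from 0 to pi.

5*pi/2

Use the identity cos^2(2*s) = (1 + cos(4*s))/2.
An antiderivative is F(s) = 5*s/2 + 5*sin(4*s)/8.
Then F(pi) - F(0) = (5*pi/2) - (0) = 5*pi/2.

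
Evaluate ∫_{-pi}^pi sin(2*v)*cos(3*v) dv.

0

Use the identity sin(2*v)cos(3*v) = [sin(5*v) + sin(-v)]/2.
An antiderivative is F(v) = cos(v)/2 - cos(5*v)/10.
Then F(pi) - F(-pi) = (-2/5) - (-2/5) = 0.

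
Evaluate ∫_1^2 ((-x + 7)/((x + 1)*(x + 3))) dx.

Factor the denominator: x**2 + 4*x + 3 = (x + 3)(x + 1).
Partial fractions: (-x + 7)/((x + 1)*(x + 3)) = -5/(x + 3) + 4/(x + 1).
An antiderivative is F(x) = 4*log(x + 1) - 5*log(x + 3).
Then F(2) - F(1) = (-5*log(5) + 4*log(3)) - (-log(64)) = -5*log(5) + 6*log(2) + 4*log(3).

-5*log(5) + 6*log(2) + 4*log(3)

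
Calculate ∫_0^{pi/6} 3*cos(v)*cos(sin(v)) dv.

3*sin(1/2)

Let u = sin(v), so du = cos(v) dv. When v = 0, u = 0; when v = pi/6, u = 1/2.
The integral becomes 3·∫ cos(u) du from 0 to 1/2, with antiderivative 3*sin(u).
Back in v: F(v) = 3*sin(sin(v)).
Then F(pi/6) - F(0) = (3*sin(1/2)) - (0) = 3*sin(1/2).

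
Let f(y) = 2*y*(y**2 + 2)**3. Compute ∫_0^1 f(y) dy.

Let u = y**2 + 2, so du = 2*y dy. When y = 0, u = 2; when y = 1, u = 3.
The integral becomes ∫ u**3 du from 2 to 3, with antiderivative u**4/4.
Back in y: F(y) = (y**2 + 2)**4/4.
Then F(1) - F(0) = (81/4) - (4) = 65/4.

65/4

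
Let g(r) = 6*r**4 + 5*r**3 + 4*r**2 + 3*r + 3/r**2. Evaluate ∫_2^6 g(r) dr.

168287/15

By the power rule, an antiderivative is F(r) = 6*r**5/5 + 5*r**4/4 + 4*r**3/3 + 3*r**2/2 - 3/r.
Then F(6) - F(2) = (112927/10) - (2207/30) = 168287/15.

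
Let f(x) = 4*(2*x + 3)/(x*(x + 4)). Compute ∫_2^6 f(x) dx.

-2*log(3) + 5*log(5)

Factor the denominator: x**2 + 4*x = (x + 4)x.
Partial fractions: 4*(2*x + 3)/(x*(x + 4)) = 5/(x + 4) + 3/x.
An antiderivative is F(x) = 3*log(x) + 5*log(x + 4).
Then F(6) - F(2) = (3*log(3) + 8*log(2) + 5*log(5)) - (5*log(3) + 8*log(2)) = -2*log(3) + 5*log(5).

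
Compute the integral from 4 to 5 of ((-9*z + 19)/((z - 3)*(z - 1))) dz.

Factor the denominator: z**2 - 4*z + 3 = (z - 1)(z - 3).
Partial fractions: (-9*z + 19)/((z - 3)*(z - 1)) = -5/(z - 1) - 4/(z - 3).
An antiderivative is F(z) = -4*log(z - 3) - 5*log(z - 1).
Then F(5) - F(4) = (-14*log(2)) - (-5*log(3)) = -14*log(2) + 5*log(3).

-14*log(2) + 5*log(3)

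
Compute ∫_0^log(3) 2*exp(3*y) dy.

52/3

Let u = exp(y), so du = exp(y) dy. When y = 0, u = 1; when y = log(3), u = 3.
The integral becomes 2·∫ u**2 du from 1 to 3, with antiderivative 2*u**3/3.
Back in y: F(y) = 2*exp(3*y)/3.
Then F(log(3)) - F(0) = (18) - (2/3) = 52/3.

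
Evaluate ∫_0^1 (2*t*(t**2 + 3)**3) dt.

Let u = t**2 + 3, so du = 2*t dt. When t = 0, u = 3; when t = 1, u = 4.
The integral becomes ∫ u**3 du from 3 to 4, with antiderivative u**4/4.
Back in t: F(t) = (t**2 + 3)**4/4.
Then F(1) - F(0) = (64) - (81/4) = 175/4.

175/4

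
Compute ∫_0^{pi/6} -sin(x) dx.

An antiderivative is F(x) = cos(x).
Then F(pi/6) - F(0) = (sqrt(3)/2) - (1) = -1 + sqrt(3)/2.

-1 + sqrt(3)/2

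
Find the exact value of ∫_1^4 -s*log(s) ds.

Integrate by parts once (u = ln s, dv = -s ds).
An antiderivative is F(s) = -s**2*(2*log(s) - 1)/4.
Then F(4) - F(1) = (4 - 16*log(2)) - (1/4) = 15/4 - 16*log(2).

15/4 - 16*log(2)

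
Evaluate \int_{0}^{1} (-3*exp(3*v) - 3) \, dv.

An antiderivative is F(v) = -exp(3*v) - 3*v.
Then F(1) - F(0) = (-exp(3) - 3) - (-1) = -exp(3) - 2.

-exp(3) - 2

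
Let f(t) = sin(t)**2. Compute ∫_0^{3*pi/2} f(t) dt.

Use the identity sin^2(t) = (1 - cos(2*t))/2.
An antiderivative is F(t) = t/2 - sin(2*t)/4.
Then F(3*pi/2) - F(0) = (3*pi/4) - (0) = 3*pi/4.

3*pi/4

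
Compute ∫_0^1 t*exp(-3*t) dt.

(-4 + exp(3))*exp(-3)/9

Integrate by parts once (u = t, dv = exp(-3*t) dt).
An antiderivative is F(t) = (-3*t - 1)*exp(-3*t)/9.
Then F(1) - F(0) = (-4*exp(-3)/9) - (-1/9) = (-4 + exp(3))*exp(-3)/9.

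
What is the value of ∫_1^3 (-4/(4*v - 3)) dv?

-log(9)

An antiderivative is F(v) = -log(4*v - 3).
Then F(3) - F(1) = (-log(9)) - (0) = -log(9).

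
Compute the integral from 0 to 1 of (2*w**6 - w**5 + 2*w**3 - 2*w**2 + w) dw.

19/42

By the power rule, an antiderivative is F(w) = 2*w**7/7 - w**6/6 + w**4/2 - 2*w**3/3 + w**2/2.
Then F(1) - F(0) = (19/42) - (0) = 19/42.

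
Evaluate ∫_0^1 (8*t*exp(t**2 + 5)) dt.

Let u = t**2 + 5, so du = 2*t dt. When t = 0, u = 5; when t = 1, u = 6.
The integral becomes 4·∫ exp(u) du from 5 to 6, with antiderivative 4*exp(u).
Back in t: F(t) = 4*exp(t**2 + 5).
Then F(1) - F(0) = (4*exp(6)) - (4*exp(5)) = -4*(1 - exp(1))*exp(5).

-4*(1 - exp(1))*exp(5)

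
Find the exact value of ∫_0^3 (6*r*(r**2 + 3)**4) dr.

Let u = r**2 + 3, so du = 2*r dr. When r = 0, u = 3; when r = 3, u = 12.
The integral becomes 3·∫ u**4 du from 3 to 12, with antiderivative 3*u**5/5.
Back in r: F(r) = 3*(r**2 + 3)**5/5.
Then F(3) - F(0) = (746496/5) - (729/5) = 745767/5.

745767/5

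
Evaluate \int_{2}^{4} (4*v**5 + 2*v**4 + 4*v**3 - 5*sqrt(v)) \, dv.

20*sqrt(2)/3 + 49472/15

By the power rule, an antiderivative is F(v) = 2*v**6/3 + 2*v**5/5 + v**4 - 10*v**(3/2)/3.
Then F(4) - F(2) = (16848/5) - (1072/15 - 20*sqrt(2)/3) = 20*sqrt(2)/3 + 49472/15.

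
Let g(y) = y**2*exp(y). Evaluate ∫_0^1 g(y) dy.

Integrate by parts twice (u = y^2, dv = exp(y) dy).
An antiderivative is F(y) = (y**2 - 2*y + 2)*exp(y).
Then F(1) - F(0) = (E) - (2) = -2 + E.

-2 + E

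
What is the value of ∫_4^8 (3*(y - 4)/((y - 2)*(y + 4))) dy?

Factor the denominator: y**2 + 2*y - 8 = (y + 4)(y - 2).
Partial fractions: 3*(y - 4)/((y - 2)*(y + 4)) = 4/(y + 4) - 1/(y - 2).
An antiderivative is F(y) = -log(y - 2) + 4*log(y + 4).
Then F(8) - F(4) = (3*log(3) + 7*log(2)) - (11*log(2)) = log(27/16).

log(27/16)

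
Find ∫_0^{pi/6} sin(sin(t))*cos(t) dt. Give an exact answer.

Let u = sin(t), so du = cos(t) dt. When t = 0, u = 0; when t = pi/6, u = 1/2.
The integral becomes ∫ sin(u) du from 0 to 1/2, with antiderivative -cos(u).
Back in t: F(t) = -cos(sin(t)).
Then F(pi/6) - F(0) = (-cos(1/2)) - (-1) = 1 - cos(1/2).

1 - cos(1/2)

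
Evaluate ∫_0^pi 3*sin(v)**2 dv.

3*pi/2

Use the identity sin^2(v) = (1 - cos(2*v))/2.
An antiderivative is F(v) = 3*v/2 - 3*sin(2*v)/4.
Then F(pi) - F(0) = (3*pi/2) - (0) = 3*pi/2.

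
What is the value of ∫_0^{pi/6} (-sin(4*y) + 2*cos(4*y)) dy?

An antiderivative is F(y) = sin(4*y)/2 + cos(4*y)/4.
Then F(pi/6) - F(0) = (-1/8 + sqrt(3)/4) - (1/4) = -3/8 + sqrt(3)/4.

-3/8 + sqrt(3)/4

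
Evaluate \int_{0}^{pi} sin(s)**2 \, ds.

pi/2

Use the identity sin^2(s) = (1 - cos(2*s))/2.
An antiderivative is F(s) = s/2 - sin(2*s)/4.
Then F(pi) - F(0) = (pi/2) - (0) = pi/2.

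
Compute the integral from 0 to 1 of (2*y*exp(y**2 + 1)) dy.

Let u = y**2 + 1, so du = 2*y dy. When y = 0, u = 1; when y = 1, u = 2.
The integral becomes ∫ exp(u) du from 1 to 2, with antiderivative exp(u).
Back in y: F(y) = exp(y**2 + 1).
Then F(1) - F(0) = (exp(2)) - (exp(1)) = -exp(1) + exp(2).

-exp(1) + exp(2)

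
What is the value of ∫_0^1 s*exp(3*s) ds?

Integrate by parts once (u = s, dv = exp(3*s) ds).
An antiderivative is F(s) = (3*s - 1)*exp(3*s)/9.
Then F(1) - F(0) = (2*exp(3)/9) - (-1/9) = 1/9 + 2*exp(3)/9.

1/9 + 2*exp(3)/9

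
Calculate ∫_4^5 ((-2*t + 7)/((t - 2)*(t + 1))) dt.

Factor the denominator: t**2 - t - 2 = (t + 1)(t - 2).
Partial fractions: (-2*t + 7)/((t - 2)*(t + 1)) = -3/(t + 1) + 1/(t - 2).
An antiderivative is F(t) = log(t - 2) - 3*log(t + 1).
Then F(5) - F(4) = (-log(72)) - (-3*log(5) + log(2)) = -4*log(2) - 2*log(3) + 3*log(5).

-4*log(2) - 2*log(3) + 3*log(5)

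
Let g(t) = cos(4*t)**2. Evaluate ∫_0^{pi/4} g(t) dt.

Use the identity cos^2(4*t) = (1 + cos(8*t))/2.
An antiderivative is F(t) = t/2 + sin(8*t)/16.
Then F(pi/4) - F(0) = (pi/8) - (0) = pi/8.

pi/8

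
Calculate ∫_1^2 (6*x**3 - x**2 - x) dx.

By the power rule, an antiderivative is F(x) = 3*x**4/2 - x**3/3 - x**2/2.
Then F(2) - F(1) = (58/3) - (2/3) = 56/3.

56/3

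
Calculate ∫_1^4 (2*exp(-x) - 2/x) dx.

An antiderivative is F(x) = -2*log(x) - 2*exp(-x).
Then F(4) - F(1) = (-4*log(2) - 2*exp(-4)) - (-2*exp(-1)) = -4*log(2) - 2*exp(-4) + 2*exp(-1).

-4*log(2) - 2*exp(-4) + 2*exp(-1)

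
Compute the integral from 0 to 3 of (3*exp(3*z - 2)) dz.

Let u = 3*z - 2, so du = 3 dz. When z = 0, u = -2; when z = 3, u = 7.
The integral becomes ∫ exp(u) du from -2 to 7, with antiderivative exp(u).
Back in z: F(z) = exp(3*z - 2).
Then F(3) - F(0) = (exp(7)) - (exp(-2)) = -(1 - exp(9))*exp(-2).

-(1 - exp(9))*exp(-2)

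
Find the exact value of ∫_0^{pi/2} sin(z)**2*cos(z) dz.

1/3

Let u = sin(z), so du = cos(z) dz. When z = 0, u = 0; when z = pi/2, u = 1.
The integral becomes ∫ u**2 du from 0 to 1, with antiderivative u**3/3.
Back in z: F(z) = sin(z)**3/3.
Then F(pi/2) - F(0) = (1/3) - (0) = 1/3.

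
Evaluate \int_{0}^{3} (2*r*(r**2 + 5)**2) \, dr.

873

Let u = r**2 + 5, so du = 2*r dr. When r = 0, u = 5; when r = 3, u = 14.
The integral becomes ∫ u**2 du from 5 to 14, with antiderivative u**3/3.
Back in r: F(r) = (r**2 + 5)**3/3.
Then F(3) - F(0) = (2744/3) - (125/3) = 873.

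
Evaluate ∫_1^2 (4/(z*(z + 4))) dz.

log(5/3)

Factor the denominator: z**2 + 4*z = (z + 4)z.
Partial fractions: 4/(z*(z + 4)) = -1/(z + 4) + 1/z.
An antiderivative is F(z) = log(z) - log(z + 4).
Then F(2) - F(1) = (-log(3)) - (-log(5)) = log(5/3).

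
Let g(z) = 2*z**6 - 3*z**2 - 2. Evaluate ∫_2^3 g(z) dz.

By the power rule, an antiderivative is F(z) = 2*z**7/7 - z**3 - 2*z.
Then F(3) - F(2) = (4143/7) - (172/7) = 3971/7.

3971/7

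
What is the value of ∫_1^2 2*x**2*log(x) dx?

Integrate by parts once (u = ln x, dv = 2*x**2 dx).
An antiderivative is F(x) = 2*x**3*(3*log(x) - 1)/9.
Then F(2) - F(1) = (-16/9 + 16*log(2)/3) - (-2/9) = -14/9 + 16*log(2)/3.

-14/9 + 16*log(2)/3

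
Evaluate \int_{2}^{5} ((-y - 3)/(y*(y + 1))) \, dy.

Factor the denominator: y**2 + y = (y + 1)y.
Partial fractions: (-y - 3)/(y*(y + 1)) = 2/(y + 1) - 3/y.
An antiderivative is F(y) = -3*log(y) + 2*log(y + 1).
Then F(5) - F(2) = (-3*log(5) + 2*log(2) + 2*log(3)) - (log(9/8)) = -3*log(5) + 5*log(2).

-3*log(5) + 5*log(2)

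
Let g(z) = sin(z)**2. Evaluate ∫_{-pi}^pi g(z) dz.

Use the identity sin^2(z) = (1 - cos(2*z))/2.
An antiderivative is F(z) = z/2 - sin(2*z)/4.
Then F(pi) - F(-pi) = (pi/2) - (-pi/2) = pi.

pi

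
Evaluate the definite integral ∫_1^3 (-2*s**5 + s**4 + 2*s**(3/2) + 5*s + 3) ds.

By the power rule, an antiderivative is F(s) = -s**6/3 + 4*s**(5/2)/5 + s**5/5 + 5*s**2/2 + 3*s.
Then F(3) - F(1) = (-1629/10 + 36*sqrt(3)/5) - (37/6) = -2536/15 + 36*sqrt(3)/5.

-2536/15 + 36*sqrt(3)/5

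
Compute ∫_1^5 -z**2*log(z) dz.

Integrate by parts once (u = ln z, dv = -z**2 dz).
An antiderivative is F(z) = -z**3*(3*log(z) - 1)/9.
Then F(5) - F(1) = (125/9 - 125*log(5)/3) - (1/9) = 124/9 - 125*log(5)/3.

124/9 - 125*log(5)/3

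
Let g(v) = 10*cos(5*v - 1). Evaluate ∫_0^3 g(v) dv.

Let u = 5*v - 1, so du = 5 dv. When v = 0, u = -1; when v = 3, u = 14.
The integral becomes 2·∫ cos(u) du from -1 to 14, with antiderivative 2*sin(u).
Back in v: F(v) = 2*sin(5*v - 1).
Then F(3) - F(0) = (2*sin(14)) - (-2*sin(1)) = 2*sin(1) + 2*sin(14).

2*sin(1) + 2*sin(14)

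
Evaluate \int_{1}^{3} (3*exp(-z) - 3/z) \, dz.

An antiderivative is F(z) = -3*log(z) - 3*exp(-z).
Then F(3) - F(1) = (-3*log(3) - 3*exp(-3)) - (-3*exp(-1)) = -3*log(3) - 3*exp(-3) + 3*exp(-1).

-3*log(3) - 3*exp(-3) + 3*exp(-1)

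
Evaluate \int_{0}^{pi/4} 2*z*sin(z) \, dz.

sqrt(2)*(4 - pi)/4

Integrate by parts once (u = z, dv = 2*sin(z) dz).
An antiderivative is F(z) = -2*z*cos(z) + 2*sin(z).
Then F(pi/4) - F(0) = (sqrt(2)*(4 - pi)/4) - (0) = sqrt(2)*(4 - pi)/4.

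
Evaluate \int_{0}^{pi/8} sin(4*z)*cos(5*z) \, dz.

-4/9 + 5*sqrt(sqrt(2) + 2)/18

Use the identity sin(4*z)cos(5*z) = [sin(9*z) + sin(-z)]/2.
An antiderivative is F(z) = cos(z)/2 - cos(9*z)/18.
Then F(pi/8) - F(0) = (5*sqrt(sqrt(2) + 2)/18) - (4/9) = -4/9 + 5*sqrt(sqrt(2) + 2)/18.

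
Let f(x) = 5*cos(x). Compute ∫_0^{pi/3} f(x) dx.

5*sqrt(3)/2

An antiderivative is F(x) = 5*sin(x).
Then F(pi/3) - F(0) = (5*sqrt(3)/2) - (0) = 5*sqrt(3)/2.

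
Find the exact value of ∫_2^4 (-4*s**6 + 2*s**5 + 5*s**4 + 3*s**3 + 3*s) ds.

By the power rule, an antiderivative is F(s) = -4*s**7/7 + s**6/3 + s**5 + 3*s**4/4 + 3*s**2/2.
Then F(4) - F(2) = (-141896/21) - (-38/21) = -47286/7.

-47286/7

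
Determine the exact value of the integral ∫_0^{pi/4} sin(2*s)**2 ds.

pi/8

Use the identity sin^2(2*s) = (1 - cos(4*s))/2.
An antiderivative is F(s) = s/2 - sin(4*s)/8.
Then F(pi/4) - F(0) = (pi/8) - (0) = pi/8.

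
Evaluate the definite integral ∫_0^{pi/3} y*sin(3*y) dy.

Integrate by parts once (u = y, dv = sin(3*y) dy).
An antiderivative is F(y) = -y*cos(3*y)/3 + sin(3*y)/9.
Then F(pi/3) - F(0) = (pi/9) - (0) = pi/9.

pi/9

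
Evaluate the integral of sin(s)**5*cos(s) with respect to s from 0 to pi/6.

Let u = sin(s), so du = cos(s) ds. When s = 0, u = 0; when s = pi/6, u = 1/2.
The integral becomes ∫ u**5 du from 0 to 1/2, with antiderivative u**6/6.
Back in s: F(s) = sin(s)**6/6.
Then F(pi/6) - F(0) = (1/384) - (0) = 1/384.

1/384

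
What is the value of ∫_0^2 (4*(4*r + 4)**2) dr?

1664/3

Let u = 4*r + 4, so du = 4 dr. When r = 0, u = 4; when r = 2, u = 12.
The integral becomes ∫ u**2 du from 4 to 12, with antiderivative u**3/3.
Back in r: F(r) = (4*r + 4)**3/3.
Then F(2) - F(0) = (576) - (64/3) = 1664/3.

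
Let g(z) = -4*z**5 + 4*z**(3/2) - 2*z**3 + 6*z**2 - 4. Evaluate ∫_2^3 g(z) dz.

By the power rule, an antiderivative is F(z) = -2*z**6/3 + 8*z**(5/2)/5 - z**4/2 + 2*z**3 - 4*z.
Then F(3) - F(2) = (-969/2 + 72*sqrt(3)/5) - (-128/3 + 32*sqrt(2)/5) = -2651/6 - 32*sqrt(2)/5 + 72*sqrt(3)/5.

-2651/6 - 32*sqrt(2)/5 + 72*sqrt(3)/5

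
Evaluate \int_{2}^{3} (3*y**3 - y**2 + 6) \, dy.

581/12

By the power rule, an antiderivative is F(y) = 3*y**4/4 - y**3/3 + 6*y.
Then F(3) - F(2) = (279/4) - (64/3) = 581/12.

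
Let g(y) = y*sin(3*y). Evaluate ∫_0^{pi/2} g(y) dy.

-1/9

Integrate by parts once (u = y, dv = sin(3*y) dy).
An antiderivative is F(y) = -y*cos(3*y)/3 + sin(3*y)/9.
Then F(pi/2) - F(0) = (-1/9) - (0) = -1/9.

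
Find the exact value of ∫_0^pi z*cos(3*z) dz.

-2/9

Integrate by parts once (u = z, dv = cos(3*z) dz).
An antiderivative is F(z) = z*sin(3*z)/3 + cos(3*z)/9.
Then F(pi) - F(0) = (-1/9) - (1/9) = -2/9.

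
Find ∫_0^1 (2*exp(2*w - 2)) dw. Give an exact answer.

Let u = 2*w - 2, so du = 2 dw. When w = 0, u = -2; when w = 1, u = 0.
The integral becomes ∫ exp(u) du from -2 to 0, with antiderivative exp(u).
Back in w: F(w) = exp(2*w - 2).
Then F(1) - F(0) = (1) - (exp(-2)) = 1 - exp(-2).

1 - exp(-2)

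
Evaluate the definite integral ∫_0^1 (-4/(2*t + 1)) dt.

An antiderivative is F(t) = -2*log(2*t + 1).
Then F(1) - F(0) = (-log(9)) - (0) = -log(9).

-log(9)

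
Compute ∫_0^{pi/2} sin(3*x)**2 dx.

pi/4

Use the identity sin^2(3*x) = (1 - cos(6*x))/2.
An antiderivative is F(x) = x/2 - sin(6*x)/12.
Then F(pi/2) - F(0) = (pi/4) - (0) = pi/4.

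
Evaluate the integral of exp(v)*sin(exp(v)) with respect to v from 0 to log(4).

Let u = exp(v), so du = exp(v) dv. When v = 0, u = 1; when v = log(4), u = 4.
The integral becomes ∫ sin(u) du from 1 to 4, with antiderivative -cos(u).
Back in v: F(v) = -cos(exp(v)).
Then F(log(4)) - F(0) = (-cos(4)) - (-cos(1)) = cos(1) - cos(4).

cos(1) - cos(4)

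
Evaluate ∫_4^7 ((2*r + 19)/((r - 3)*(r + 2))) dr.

-3*log(3) + 13*log(2)

Factor the denominator: r**2 - r - 6 = (r + 2)(r - 3).
Partial fractions: (2*r + 19)/((r - 3)*(r + 2)) = -3/(r + 2) + 5/(r - 3).
An antiderivative is F(r) = 5*log(r - 3) - 3*log(r + 2).
Then F(7) - F(4) = (-6*log(3) + 10*log(2)) - (-3*log(3) - 3*log(2)) = -3*log(3) + 13*log(2).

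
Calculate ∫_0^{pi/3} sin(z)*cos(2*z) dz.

Use the identity sin(z)cos(2*z) = [sin(3*z) + sin(-z)]/2.
An antiderivative is F(z) = cos(z)/2 - cos(3*z)/6.
Then F(pi/3) - F(0) = (5/12) - (1/3) = 1/12.

1/12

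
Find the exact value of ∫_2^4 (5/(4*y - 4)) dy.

5*log(3)/4

An antiderivative is F(y) = 5*log(4*y - 4)/4.
Then F(4) - F(2) = (5*log(12)/4) - (5*log(2)/2) = 5*log(3)/4.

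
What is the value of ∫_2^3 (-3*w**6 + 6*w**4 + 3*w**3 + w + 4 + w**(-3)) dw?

By the power rule, an antiderivative is F(w) = -3*w**7/7 + 6*w**5/5 + 3*w**4/4 + w**2/2 + 4*w - 1/(2*w**2).
Then F(3) - F(2) = (-716299/1260) - (1517/280) = -1446251/2520.

-1446251/2520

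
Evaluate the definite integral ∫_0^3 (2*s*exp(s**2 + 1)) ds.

-exp(1) + exp(10)

Let u = s**2 + 1, so du = 2*s ds. When s = 0, u = 1; when s = 3, u = 10.
The integral becomes ∫ exp(u) du from 1 to 10, with antiderivative exp(u).
Back in s: F(s) = exp(s**2 + 1).
Then F(3) - F(0) = (exp(10)) - (exp(1)) = -exp(1) + exp(10).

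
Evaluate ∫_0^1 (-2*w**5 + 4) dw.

By the power rule, an antiderivative is F(w) = -w**6/3 + 4*w.
Then F(1) - F(0) = (11/3) - (0) = 11/3.

11/3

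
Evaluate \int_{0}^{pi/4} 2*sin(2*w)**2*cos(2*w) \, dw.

Let u = sin(2*w), so du = 2*cos(2*w) dw. When w = 0, u = 0; when w = pi/4, u = 1.
The integral becomes ∫ u**2 du from 0 to 1, with antiderivative u**3/3.
Back in w: F(w) = sin(2*w)**3/3.
Then F(pi/4) - F(0) = (1/3) - (0) = 1/3.

1/3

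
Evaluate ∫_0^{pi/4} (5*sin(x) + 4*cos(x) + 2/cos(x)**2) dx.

7 - sqrt(2)/2

An antiderivative is F(x) = 4*sin(x) - 5*cos(x) + 2*tan(x).
Then F(pi/4) - F(0) = (2 - sqrt(2)/2) - (-5) = 7 - sqrt(2)/2.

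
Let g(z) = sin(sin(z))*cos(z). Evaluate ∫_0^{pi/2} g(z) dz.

1 - cos(1)

Let u = sin(z), so du = cos(z) dz. When z = 0, u = 0; when z = pi/2, u = 1.
The integral becomes ∫ sin(u) du from 0 to 1, with antiderivative -cos(u).
Back in z: F(z) = -cos(sin(z)).
Then F(pi/2) - F(0) = (-cos(1)) - (-1) = 1 - cos(1).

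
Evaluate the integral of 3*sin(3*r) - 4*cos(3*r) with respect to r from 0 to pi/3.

An antiderivative is F(r) = -4*sin(3*r)/3 - cos(3*r).
Then F(pi/3) - F(0) = (1) - (-1) = 2.

2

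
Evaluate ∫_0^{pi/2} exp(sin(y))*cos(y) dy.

-1 + E

Let u = sin(y), so du = cos(y) dy. When y = 0, u = 0; when y = pi/2, u = 1.
The integral becomes ∫ exp(u) du from 0 to 1, with antiderivative exp(u).
Back in y: F(y) = exp(sin(y)).
Then F(pi/2) - F(0) = (E) - (1) = -1 + E.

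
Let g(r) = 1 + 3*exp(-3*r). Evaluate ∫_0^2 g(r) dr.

An antiderivative is F(r) = r - exp(-3*r).
Then F(2) - F(0) = (2 - exp(-6)) - (-1) = 3 - exp(-6).

3 - exp(-6)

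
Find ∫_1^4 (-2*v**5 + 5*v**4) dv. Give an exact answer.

By the power rule, an antiderivative is F(v) = -v**6/3 + v**5.
Then F(4) - F(1) = (-1024/3) - (2/3) = -342.

-342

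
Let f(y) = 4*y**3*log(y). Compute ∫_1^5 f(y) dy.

-156 + 625*log(5)

Integrate by parts once (u = ln y, dv = 4*y**3 dy).
An antiderivative is F(y) = y**4*(4*log(y) - 1)/4.
Then F(5) - F(1) = (-625/4 + 625*log(5)) - (-1/4) = -156 + 625*log(5).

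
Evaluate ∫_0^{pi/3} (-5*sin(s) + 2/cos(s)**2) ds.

-5/2 + 2*sqrt(3)

An antiderivative is F(s) = 5*cos(s) + 2*tan(s).
Then F(pi/3) - F(0) = (5/2 + 2*sqrt(3)) - (5) = -5/2 + 2*sqrt(3).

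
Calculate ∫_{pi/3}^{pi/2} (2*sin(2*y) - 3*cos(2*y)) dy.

1/2 + 3*sqrt(3)/4

An antiderivative is F(y) = -3*sin(2*y)/2 - cos(2*y).
Then F(pi/2) - F(pi/3) = (1) - (1/2 - 3*sqrt(3)/4) = 1/2 + 3*sqrt(3)/4.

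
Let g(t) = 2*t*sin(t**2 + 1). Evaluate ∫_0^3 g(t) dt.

Let u = t**2 + 1, so du = 2*t dt. When t = 0, u = 1; when t = 3, u = 10.
The integral becomes ∫ sin(u) du from 1 to 10, with antiderivative -cos(u).
Back in t: F(t) = -cos(t**2 + 1).
Then F(3) - F(0) = (-cos(10)) - (-cos(1)) = cos(1) - cos(10).

cos(1) - cos(10)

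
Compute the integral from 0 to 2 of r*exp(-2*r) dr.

Integrate by parts once (u = r, dv = exp(-2*r) dr).
An antiderivative is F(r) = (-2*r - 1)*exp(-2*r)/4.
Then F(2) - F(0) = (-5*exp(-4)/4) - (-1/4) = (-5 + exp(4))*exp(-4)/4.

(-5 + exp(4))*exp(-4)/4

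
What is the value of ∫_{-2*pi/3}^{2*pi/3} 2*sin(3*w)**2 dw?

Use the identity sin^2(3*w) = (1 - cos(6*w))/2.
An antiderivative is F(w) = w - sin(6*w)/6.
Then F(2*pi/3) - F(-2*pi/3) = (2*pi/3) - (-2*pi/3) = 4*pi/3.

4*pi/3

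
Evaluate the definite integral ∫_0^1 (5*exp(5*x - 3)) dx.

-(1 - exp(5))*exp(-3)

Let u = 5*x - 3, so du = 5 dx. When x = 0, u = -3; when x = 1, u = 2.
The integral becomes ∫ exp(u) du from -3 to 2, with antiderivative exp(u).
Back in x: F(x) = exp(5*x - 3).
Then F(1) - F(0) = (exp(2)) - (exp(-3)) = -(1 - exp(5))*exp(-3).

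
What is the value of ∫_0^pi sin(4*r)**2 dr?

Use the identity sin^2(4*r) = (1 - cos(8*r))/2.
An antiderivative is F(r) = r/2 - sin(8*r)/16.
Then F(pi) - F(0) = (pi/2) - (0) = pi/2.

pi/2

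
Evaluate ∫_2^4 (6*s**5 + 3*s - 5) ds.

4040

By the power rule, an antiderivative is F(s) = s**6 + 3*s**2/2 - 5*s.
Then F(4) - F(2) = (4100) - (60) = 4040.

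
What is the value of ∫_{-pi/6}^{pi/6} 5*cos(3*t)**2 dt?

5*pi/6

Use the identity cos^2(3*t) = (1 + cos(6*t))/2.
An antiderivative is F(t) = 5*t/2 + 5*sin(6*t)/12.
Then F(pi/6) - F(-pi/6) = (5*pi/12) - (-5*pi/12) = 5*pi/6.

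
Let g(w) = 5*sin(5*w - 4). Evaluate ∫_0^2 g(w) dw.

Let u = 5*w - 4, so du = 5 dw. When w = 0, u = -4; when w = 2, u = 6.
The integral becomes ∫ sin(u) du from -4 to 6, with antiderivative -cos(u).
Back in w: F(w) = -cos(5*w - 4).
Then F(2) - F(0) = (-cos(6)) - (-cos(4)) = -cos(6) + cos(4).

-cos(6) + cos(4)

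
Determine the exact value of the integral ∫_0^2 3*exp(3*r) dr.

-1 + exp(6)

Let u = 3*r, so du = 3 dr. When r = 0, u = 0; when r = 2, u = 6.
The integral becomes ∫ exp(u) du from 0 to 6, with antiderivative exp(u).
Back in r: F(r) = exp(3*r).
Then F(2) - F(0) = (exp(6)) - (1) = -1 + exp(6).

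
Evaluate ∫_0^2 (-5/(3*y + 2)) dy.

An antiderivative is F(y) = -5*log(3*y + 2)/3.
Then F(2) - F(0) = (-log(32)) - (-5*log(2)/3) = -10*log(2)/3.

-10*log(2)/3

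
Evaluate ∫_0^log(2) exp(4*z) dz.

Let u = exp(z), so du = exp(z) dz. When z = 0, u = 1; when z = log(2), u = 2.
The integral becomes ∫ u**3 du from 1 to 2, with antiderivative u**4/4.
Back in z: F(z) = exp(4*z)/4.
Then F(log(2)) - F(0) = (4) - (1/4) = 15/4.

15/4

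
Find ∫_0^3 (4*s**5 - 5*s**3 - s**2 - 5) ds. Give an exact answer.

By the power rule, an antiderivative is F(s) = 2*s**6/3 - 5*s**4/4 - s**3/3 - 5*s.
Then F(3) - F(0) = (1443/4) - (0) = 1443/4.

1443/4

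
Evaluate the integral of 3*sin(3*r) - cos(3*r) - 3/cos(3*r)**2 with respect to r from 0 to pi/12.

-2*sqrt(2)/3

An antiderivative is F(r) = -sin(3*r)/3 - cos(3*r) - tan(3*r).
Then F(pi/12) - F(0) = (-1 - 2*sqrt(2)/3) - (-1) = -2*sqrt(2)/3.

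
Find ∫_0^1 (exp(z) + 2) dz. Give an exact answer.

An antiderivative is F(z) = 2*z + exp(z).
Then F(1) - F(0) = (2 + E) - (1) = 1 + E.

1 + E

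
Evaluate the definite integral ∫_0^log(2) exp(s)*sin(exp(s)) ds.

Let u = exp(s), so du = exp(s) ds. When s = 0, u = 1; when s = log(2), u = 2.
The integral becomes ∫ sin(u) du from 1 to 2, with antiderivative -cos(u).
Back in s: F(s) = -cos(exp(s)).
Then F(log(2)) - F(0) = (-cos(2)) - (-cos(1)) = -cos(2) + cos(1).

-cos(2) + cos(1)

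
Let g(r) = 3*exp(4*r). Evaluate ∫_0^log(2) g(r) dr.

Let u = exp(r), so du = exp(r) dr. When r = 0, u = 1; when r = log(2), u = 2.
The integral becomes 3·∫ u**3 du from 1 to 2, with antiderivative 3*u**4/4.
Back in r: F(r) = 3*exp(4*r)/4.
Then F(log(2)) - F(0) = (12) - (3/4) = 45/4.

45/4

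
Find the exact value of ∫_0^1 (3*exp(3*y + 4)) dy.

Let u = 3*y + 4, so du = 3 dy. When y = 0, u = 4; when y = 1, u = 7.
The integral becomes ∫ exp(u) du from 4 to 7, with antiderivative exp(u).
Back in y: F(y) = exp(3*y + 4).
Then F(1) - F(0) = (exp(7)) - (exp(4)) = -exp(4) + exp(7).

-exp(4) + exp(7)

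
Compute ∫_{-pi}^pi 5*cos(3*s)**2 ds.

5*pi

Use the identity cos^2(3*s) = (1 + cos(6*s))/2.
An antiderivative is F(s) = 5*s/2 + 5*sin(6*s)/12.
Then F(pi) - F(-pi) = (5*pi/2) - (-5*pi/2) = 5*pi.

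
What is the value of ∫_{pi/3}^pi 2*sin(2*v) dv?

An antiderivative is F(v) = -cos(2*v).
Then F(pi) - F(pi/3) = (-1) - (1/2) = -3/2.

-3/2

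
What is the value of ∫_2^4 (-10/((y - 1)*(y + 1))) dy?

-10*log(3) + 5*log(5)

Factor the denominator: y**2 - 1 = (y + 1)(y - 1).
Partial fractions: -10/((y - 1)*(y + 1)) = 5/(y + 1) - 5/(y - 1).
An antiderivative is F(y) = -5*log(y - 1) + 5*log(y + 1).
Then F(4) - F(2) = (-5*log(3) + 5*log(5)) - (5*log(3)) = -10*log(3) + 5*log(5).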